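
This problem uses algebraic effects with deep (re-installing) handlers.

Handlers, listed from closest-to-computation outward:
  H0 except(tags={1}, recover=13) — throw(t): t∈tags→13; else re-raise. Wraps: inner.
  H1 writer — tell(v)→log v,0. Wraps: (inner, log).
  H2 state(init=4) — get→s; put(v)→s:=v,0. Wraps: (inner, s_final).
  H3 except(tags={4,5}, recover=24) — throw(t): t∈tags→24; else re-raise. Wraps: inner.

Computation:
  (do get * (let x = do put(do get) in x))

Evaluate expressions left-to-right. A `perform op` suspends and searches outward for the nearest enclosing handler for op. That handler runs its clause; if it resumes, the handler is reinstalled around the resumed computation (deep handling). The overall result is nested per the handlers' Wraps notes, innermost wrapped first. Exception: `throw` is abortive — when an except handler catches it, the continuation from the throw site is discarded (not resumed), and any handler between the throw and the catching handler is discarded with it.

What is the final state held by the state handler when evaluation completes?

Step-by-step:
get @ H2 ⇒ 4
get @ H2 ⇒ 4
put(4) @ H2 ⇒ s:=4
H0 returns 0
H1 returns (0, ())
H2 returns ((0, ()), 4)
H3 returns ((0, ()), 4)
= ((0, ()), 4)

Answer: 4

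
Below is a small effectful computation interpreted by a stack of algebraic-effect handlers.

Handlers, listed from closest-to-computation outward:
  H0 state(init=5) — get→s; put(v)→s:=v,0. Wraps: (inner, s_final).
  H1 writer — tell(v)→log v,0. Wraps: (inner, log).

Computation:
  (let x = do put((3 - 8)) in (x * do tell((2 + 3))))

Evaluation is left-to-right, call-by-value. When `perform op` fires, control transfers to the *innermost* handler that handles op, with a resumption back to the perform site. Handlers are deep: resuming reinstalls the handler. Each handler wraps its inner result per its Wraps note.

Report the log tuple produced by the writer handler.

Step-by-step:
put(-5) @ H0 ⇒ s:=-5
tell(5) @ H1 ⇒ log+=5
H0 returns (0, -5)
H1 returns ((0, -5), (5))
= ((0, -5), (5))

Answer: (5)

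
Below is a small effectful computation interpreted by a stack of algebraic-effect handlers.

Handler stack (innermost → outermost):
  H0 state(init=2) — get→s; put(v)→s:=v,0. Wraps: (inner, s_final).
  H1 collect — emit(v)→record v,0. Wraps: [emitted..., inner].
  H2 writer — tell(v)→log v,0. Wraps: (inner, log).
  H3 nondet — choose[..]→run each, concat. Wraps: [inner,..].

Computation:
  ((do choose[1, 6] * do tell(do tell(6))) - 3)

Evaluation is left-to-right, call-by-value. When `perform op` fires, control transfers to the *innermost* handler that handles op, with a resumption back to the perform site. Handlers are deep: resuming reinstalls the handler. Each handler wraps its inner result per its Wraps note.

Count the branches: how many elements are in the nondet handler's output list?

Answer: 2

Working:
choose[1, 6] @ H3
  branch[0] choose=1:
    tell(6) @ H2 ⇒ log+=6
    tell(0) @ H2 ⇒ log+=0
    H0 returns (-3, 2)
    H1 returns [(-3, 2)]
    H2 returns ([(-3, 2)], (6, 0))
    H3 returns [([(-3, 2)], (6, 0))]
  branch[1] choose=6:
    tell(6) @ H2 ⇒ log+=6
    tell(0) @ H2 ⇒ log+=0
    H0 returns (-3, 2)
    H1 returns [(-3, 2)]
    H2 returns ([(-3, 2)], (6, 0))
    H3 returns [([(-3, 2)], (6, 0))]
= [([(-3, 2)], (6, 0)), ([(-3, 2)], (6, 0))]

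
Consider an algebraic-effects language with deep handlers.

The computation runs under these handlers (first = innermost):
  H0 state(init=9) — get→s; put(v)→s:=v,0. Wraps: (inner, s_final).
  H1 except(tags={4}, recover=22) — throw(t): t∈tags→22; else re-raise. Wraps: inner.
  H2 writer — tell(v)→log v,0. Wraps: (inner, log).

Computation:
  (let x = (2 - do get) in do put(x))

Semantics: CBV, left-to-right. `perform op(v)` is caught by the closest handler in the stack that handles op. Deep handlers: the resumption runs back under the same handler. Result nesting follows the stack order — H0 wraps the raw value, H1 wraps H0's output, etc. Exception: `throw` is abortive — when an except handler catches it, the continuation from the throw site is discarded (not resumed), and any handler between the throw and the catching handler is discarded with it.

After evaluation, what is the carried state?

Step-by-step:
get @ H0 ⇒ 9
put(-7) @ H0 ⇒ s:=-7
H0 returns (0, -7)
H1 returns (0, -7)
H2 returns ((0, -7), ())
= ((0, -7), ())

Answer: -7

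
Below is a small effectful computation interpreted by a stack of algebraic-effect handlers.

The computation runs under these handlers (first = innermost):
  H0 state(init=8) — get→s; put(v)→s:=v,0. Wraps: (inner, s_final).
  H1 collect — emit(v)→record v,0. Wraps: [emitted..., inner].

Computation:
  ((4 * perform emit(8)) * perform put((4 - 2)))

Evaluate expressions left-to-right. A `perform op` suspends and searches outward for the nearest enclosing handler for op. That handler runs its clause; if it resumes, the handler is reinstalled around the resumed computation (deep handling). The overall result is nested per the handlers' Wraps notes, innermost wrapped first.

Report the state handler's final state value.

Step-by-step:
emit(8) @ H1 ⇒ out+=8
put(2) @ H0 ⇒ s:=2
H0 returns (0, 2)
H1 returns [8, (0, 2)]
= [8, (0, 2)]

Answer: 2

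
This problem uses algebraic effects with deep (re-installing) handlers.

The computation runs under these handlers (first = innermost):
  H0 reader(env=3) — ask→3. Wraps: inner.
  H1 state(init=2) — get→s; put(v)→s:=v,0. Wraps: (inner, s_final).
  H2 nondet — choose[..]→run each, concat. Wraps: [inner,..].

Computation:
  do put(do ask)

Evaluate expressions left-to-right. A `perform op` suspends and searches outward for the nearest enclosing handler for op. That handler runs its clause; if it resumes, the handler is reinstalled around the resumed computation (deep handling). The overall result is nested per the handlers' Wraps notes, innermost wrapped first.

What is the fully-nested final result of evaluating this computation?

Working:
ask @ H0 ⇒ 3
put(3) @ H1 ⇒ s:=3
H0 returns 0
H1 returns (0, 3)
H2 returns [(0, 3)]
= [(0, 3)]

Answer: [(0, 3)]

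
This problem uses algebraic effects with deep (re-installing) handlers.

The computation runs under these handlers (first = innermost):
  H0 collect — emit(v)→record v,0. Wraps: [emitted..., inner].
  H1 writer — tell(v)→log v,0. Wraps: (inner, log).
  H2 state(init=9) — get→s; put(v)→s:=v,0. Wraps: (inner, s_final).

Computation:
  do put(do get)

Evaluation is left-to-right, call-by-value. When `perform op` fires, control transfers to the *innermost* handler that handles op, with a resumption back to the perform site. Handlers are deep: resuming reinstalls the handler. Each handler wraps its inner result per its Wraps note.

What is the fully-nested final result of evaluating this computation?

Answer: (([0], ()), 9)

Step-by-step:
get @ H2 ⇒ 9
put(9) @ H2 ⇒ s:=9
H0 returns [0]
H1 returns ([0], ())
H2 returns (([0], ()), 9)
= (([0], ()), 9)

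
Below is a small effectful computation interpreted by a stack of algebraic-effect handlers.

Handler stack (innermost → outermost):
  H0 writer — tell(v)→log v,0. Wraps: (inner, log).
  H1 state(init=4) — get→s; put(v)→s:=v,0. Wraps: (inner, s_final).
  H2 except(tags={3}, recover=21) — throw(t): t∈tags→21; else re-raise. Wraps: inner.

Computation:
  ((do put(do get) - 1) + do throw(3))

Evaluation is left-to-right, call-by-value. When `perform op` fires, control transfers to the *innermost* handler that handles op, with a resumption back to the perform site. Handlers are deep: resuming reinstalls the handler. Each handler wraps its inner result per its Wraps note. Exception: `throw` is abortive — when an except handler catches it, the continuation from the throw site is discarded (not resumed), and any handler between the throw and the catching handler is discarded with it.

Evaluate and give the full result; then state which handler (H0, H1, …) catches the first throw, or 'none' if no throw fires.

Step-by-step:
get @ H1 ⇒ 4
put(4) @ H1 ⇒ s:=4
throw(3) @ H2 caught ⇒ 21
= 21

Answer: 21 ; first throw caught by: H2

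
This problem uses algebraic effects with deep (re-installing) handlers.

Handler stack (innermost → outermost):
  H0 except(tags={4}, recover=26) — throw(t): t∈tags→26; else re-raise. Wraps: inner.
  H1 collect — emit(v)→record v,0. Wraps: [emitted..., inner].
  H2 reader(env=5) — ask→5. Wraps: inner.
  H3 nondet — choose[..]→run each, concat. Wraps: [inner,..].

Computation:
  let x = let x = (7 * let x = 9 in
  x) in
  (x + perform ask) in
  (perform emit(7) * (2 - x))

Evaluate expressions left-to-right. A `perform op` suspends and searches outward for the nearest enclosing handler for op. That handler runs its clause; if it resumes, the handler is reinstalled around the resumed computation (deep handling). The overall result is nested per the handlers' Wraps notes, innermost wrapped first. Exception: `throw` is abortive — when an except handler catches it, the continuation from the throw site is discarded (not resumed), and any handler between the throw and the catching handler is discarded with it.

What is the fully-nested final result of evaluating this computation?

Answer: [[7, 0]]

Step-by-step:
ask @ H2 ⇒ 5
emit(7) @ H1 ⇒ out+=7
H0 returns 0
H1 returns [7, 0]
H2 returns [7, 0]
H3 returns [[7, 0]]
= [[7, 0]]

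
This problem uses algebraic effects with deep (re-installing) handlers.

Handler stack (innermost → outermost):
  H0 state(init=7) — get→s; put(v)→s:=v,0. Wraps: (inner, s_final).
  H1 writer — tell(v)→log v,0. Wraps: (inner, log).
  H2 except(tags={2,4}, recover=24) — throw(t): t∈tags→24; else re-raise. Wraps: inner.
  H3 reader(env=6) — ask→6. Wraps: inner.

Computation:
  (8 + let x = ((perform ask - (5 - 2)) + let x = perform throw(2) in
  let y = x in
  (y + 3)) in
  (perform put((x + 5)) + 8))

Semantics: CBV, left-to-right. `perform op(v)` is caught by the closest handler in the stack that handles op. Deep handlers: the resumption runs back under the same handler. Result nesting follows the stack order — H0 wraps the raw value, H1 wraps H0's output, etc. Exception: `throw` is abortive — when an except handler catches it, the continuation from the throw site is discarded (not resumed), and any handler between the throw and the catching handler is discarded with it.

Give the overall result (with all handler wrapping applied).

Answer: 24

Working:
ask @ H3 ⇒ 6
throw(2) @ H2 caught ⇒ 24
H3 returns 24
= 24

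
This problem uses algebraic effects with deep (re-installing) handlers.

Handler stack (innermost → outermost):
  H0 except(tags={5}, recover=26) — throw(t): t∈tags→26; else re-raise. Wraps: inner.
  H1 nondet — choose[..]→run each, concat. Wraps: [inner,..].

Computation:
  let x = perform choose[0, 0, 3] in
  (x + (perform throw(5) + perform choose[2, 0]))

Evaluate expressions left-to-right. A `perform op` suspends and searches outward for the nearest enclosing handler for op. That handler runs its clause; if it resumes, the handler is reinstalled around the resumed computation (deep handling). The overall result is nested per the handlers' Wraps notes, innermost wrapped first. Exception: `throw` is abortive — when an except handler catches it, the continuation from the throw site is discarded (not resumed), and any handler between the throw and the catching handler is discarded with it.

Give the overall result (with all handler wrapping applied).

Evaluation trace:
choose[0, 0, 3] @ H1
  branch[0] choose=0:
    throw(5) @ H0 caught ⇒ 26
    H1 returns [26]
  branch[1] choose=0:
    throw(5) @ H0 caught ⇒ 26
    H1 returns [26]
  branch[2] choose=3:
    throw(5) @ H0 caught ⇒ 26
    H1 returns [26]
= [26, 26, 26]

Answer: [26, 26, 26]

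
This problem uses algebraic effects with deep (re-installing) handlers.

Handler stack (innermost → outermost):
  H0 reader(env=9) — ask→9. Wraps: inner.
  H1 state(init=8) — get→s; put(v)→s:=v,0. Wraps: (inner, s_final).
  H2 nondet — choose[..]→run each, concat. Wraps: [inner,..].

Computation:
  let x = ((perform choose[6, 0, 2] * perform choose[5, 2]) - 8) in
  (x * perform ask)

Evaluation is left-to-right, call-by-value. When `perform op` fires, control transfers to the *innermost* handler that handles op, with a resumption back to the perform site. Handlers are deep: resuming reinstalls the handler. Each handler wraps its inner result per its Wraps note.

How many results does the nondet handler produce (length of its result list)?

Answer: 6

Working:
choose[6, 0, 2] @ H2
  branch[0] choose=6:
    choose[5, 2] @ H2
      branch[0] choose=5:
        ask @ H0 ⇒ 9
        H0 returns 198
        H1 returns (198, 8)
        H2 returns [(198, 8)]
      branch[1] choose=2:
        ask @ H0 ⇒ 9
        H0 returns 36
        H1 returns (36, 8)
        H2 returns [(36, 8)]
  branch[1] choose=0:
    choose[5, 2] @ H2
      branch[0] choose=5:
        ask @ H0 ⇒ 9
        H0 returns -72
        H1 returns (-72, 8)
        H2 returns [(-72, 8)]
      branch[1] choose=2:
        ask @ H0 ⇒ 9
        H0 returns -72
        H1 returns (-72, 8)
        H2 returns [(-72, 8)]
  branch[2] choose=2:
    choose[5, 2] @ H2
      branch[0] choose=5:
        ask @ H0 ⇒ 9
        H0 returns 18
        H1 returns (18, 8)
        H2 returns [(18, 8)]
      branch[1] choose=2:
        ask @ H0 ⇒ 9
        H0 returns -36
        H1 returns (-36, 8)
        H2 returns [(-36, 8)]
= [(198, 8), (36, 8), (-72, 8), (-72, 8), (18, 8), (-36, 8)]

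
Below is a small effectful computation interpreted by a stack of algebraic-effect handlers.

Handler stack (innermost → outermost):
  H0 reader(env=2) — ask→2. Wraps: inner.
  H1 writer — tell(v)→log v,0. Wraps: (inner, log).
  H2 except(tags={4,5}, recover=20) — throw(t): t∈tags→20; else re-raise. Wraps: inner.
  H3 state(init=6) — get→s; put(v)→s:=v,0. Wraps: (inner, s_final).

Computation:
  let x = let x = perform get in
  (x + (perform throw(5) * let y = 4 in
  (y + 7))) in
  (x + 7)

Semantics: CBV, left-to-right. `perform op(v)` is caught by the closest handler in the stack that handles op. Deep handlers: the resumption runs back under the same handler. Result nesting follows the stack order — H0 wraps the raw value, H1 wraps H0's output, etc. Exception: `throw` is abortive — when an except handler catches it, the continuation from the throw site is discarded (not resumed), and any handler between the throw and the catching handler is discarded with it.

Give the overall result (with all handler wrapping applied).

Step-by-step:
get @ H3 ⇒ 6
throw(5) @ H2 caught ⇒ 20
H3 returns (20, 6)
= (20, 6)

Answer: (20, 6)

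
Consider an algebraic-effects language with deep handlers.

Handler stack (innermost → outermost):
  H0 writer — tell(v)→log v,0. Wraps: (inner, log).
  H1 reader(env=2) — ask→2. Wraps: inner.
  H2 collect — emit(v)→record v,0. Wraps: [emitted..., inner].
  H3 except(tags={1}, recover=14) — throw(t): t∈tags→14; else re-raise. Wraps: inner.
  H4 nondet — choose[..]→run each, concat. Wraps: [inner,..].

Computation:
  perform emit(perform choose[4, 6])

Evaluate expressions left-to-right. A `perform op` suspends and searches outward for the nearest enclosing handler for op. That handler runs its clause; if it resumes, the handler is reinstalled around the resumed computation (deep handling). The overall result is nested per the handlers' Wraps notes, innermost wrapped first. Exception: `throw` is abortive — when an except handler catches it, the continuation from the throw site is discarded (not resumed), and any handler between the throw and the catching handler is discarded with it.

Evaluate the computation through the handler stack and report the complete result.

Answer: [[4, (0, ())], [6, (0, ())]]

Working:
choose[4, 6] @ H4
  branch[0] choose=4:
    emit(4) @ H2 ⇒ out+=4
    H0 returns (0, ())
    H1 returns (0, ())
    H2 returns [4, (0, ())]
    H3 returns [4, (0, ())]
    H4 returns [[4, (0, ())]]
  branch[1] choose=6:
    emit(6) @ H2 ⇒ out+=6
    H0 returns (0, ())
    H1 returns (0, ())
    H2 returns [6, (0, ())]
    H3 returns [6, (0, ())]
    H4 returns [[6, (0, ())]]
= [[4, (0, ())], [6, (0, ())]]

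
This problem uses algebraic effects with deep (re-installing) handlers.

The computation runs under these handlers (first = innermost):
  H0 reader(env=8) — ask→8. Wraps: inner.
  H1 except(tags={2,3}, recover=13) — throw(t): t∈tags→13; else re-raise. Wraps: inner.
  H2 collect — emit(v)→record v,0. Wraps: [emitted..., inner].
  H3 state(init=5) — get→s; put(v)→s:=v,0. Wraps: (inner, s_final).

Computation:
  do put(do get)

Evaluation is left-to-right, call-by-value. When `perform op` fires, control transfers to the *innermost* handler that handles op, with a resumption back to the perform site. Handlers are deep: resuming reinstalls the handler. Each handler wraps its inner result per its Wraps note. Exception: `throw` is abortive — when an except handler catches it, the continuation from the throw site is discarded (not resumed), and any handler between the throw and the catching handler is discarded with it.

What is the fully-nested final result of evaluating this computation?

Working:
get @ H3 ⇒ 5
put(5) @ H3 ⇒ s:=5
H0 returns 0
H1 returns 0
H2 returns [0]
H3 returns ([0], 5)
= ([0], 5)

Answer: ([0], 5)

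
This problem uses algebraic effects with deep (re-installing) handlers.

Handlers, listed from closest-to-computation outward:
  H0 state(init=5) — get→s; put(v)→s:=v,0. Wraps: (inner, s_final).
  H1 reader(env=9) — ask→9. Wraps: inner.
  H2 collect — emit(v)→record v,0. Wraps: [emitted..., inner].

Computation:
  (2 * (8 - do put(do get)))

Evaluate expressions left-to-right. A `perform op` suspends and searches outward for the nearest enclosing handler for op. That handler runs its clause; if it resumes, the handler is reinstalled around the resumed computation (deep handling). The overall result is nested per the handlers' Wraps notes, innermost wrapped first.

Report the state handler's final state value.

Evaluation trace:
get @ H0 ⇒ 5
put(5) @ H0 ⇒ s:=5
H0 returns (16, 5)
H1 returns (16, 5)
H2 returns [(16, 5)]
= [(16, 5)]

Answer: 5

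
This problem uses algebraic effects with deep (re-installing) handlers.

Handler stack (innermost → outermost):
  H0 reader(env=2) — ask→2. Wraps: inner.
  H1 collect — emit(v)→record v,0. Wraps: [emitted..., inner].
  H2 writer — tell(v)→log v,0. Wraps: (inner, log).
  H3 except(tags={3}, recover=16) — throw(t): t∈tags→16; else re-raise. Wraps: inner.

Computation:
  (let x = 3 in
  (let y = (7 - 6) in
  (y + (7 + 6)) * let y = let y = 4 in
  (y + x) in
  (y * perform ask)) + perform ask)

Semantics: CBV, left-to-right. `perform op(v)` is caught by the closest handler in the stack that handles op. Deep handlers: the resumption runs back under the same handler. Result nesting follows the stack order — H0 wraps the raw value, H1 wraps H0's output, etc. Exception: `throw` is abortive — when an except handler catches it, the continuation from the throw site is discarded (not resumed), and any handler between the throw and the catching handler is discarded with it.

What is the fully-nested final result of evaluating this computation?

Answer: ([198], ())

Step-by-step:
ask @ H0 ⇒ 2
ask @ H0 ⇒ 2
H0 returns 198
H1 returns [198]
H2 returns ([198], ())
H3 returns ([198], ())
= ([198], ())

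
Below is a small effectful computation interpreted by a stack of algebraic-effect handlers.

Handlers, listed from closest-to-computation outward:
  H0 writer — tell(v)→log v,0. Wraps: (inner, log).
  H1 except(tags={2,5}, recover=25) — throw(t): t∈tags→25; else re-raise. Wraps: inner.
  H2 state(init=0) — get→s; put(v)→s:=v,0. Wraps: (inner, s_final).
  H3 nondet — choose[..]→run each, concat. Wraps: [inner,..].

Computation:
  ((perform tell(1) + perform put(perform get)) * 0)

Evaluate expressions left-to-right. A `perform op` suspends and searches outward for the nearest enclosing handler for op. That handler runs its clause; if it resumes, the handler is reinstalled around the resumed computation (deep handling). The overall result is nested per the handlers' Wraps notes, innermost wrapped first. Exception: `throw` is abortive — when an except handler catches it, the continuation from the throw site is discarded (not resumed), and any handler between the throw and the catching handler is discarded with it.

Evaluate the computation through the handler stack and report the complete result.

Answer: [((0, (1)), 0)]

Evaluation trace:
tell(1) @ H0 ⇒ log+=1
get @ H2 ⇒ 0
put(0) @ H2 ⇒ s:=0
H0 returns (0, (1))
H1 returns (0, (1))
H2 returns ((0, (1)), 0)
H3 returns [((0, (1)), 0)]
= [((0, (1)), 0)]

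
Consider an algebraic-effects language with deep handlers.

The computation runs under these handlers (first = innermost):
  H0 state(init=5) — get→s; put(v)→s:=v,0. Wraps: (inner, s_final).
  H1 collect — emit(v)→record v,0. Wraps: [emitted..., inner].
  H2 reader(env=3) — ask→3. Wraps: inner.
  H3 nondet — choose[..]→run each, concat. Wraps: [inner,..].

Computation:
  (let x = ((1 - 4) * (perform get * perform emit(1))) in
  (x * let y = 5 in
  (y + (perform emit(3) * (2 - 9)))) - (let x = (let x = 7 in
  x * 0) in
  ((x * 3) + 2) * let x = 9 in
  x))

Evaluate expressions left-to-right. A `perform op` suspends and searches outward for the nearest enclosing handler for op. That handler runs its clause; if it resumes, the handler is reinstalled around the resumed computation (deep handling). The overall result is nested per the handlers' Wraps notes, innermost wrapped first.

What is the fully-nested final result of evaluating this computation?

Answer: [[1, 3, (-18, 5)]]

Working:
get @ H0 ⇒ 5
emit(1) @ H1 ⇒ out+=1
emit(3) @ H1 ⇒ out+=3
H0 returns (-18, 5)
H1 returns [1, 3, (-18, 5)]
H2 returns [1, 3, (-18, 5)]
H3 returns [[1, 3, (-18, 5)]]
= [[1, 3, (-18, 5)]]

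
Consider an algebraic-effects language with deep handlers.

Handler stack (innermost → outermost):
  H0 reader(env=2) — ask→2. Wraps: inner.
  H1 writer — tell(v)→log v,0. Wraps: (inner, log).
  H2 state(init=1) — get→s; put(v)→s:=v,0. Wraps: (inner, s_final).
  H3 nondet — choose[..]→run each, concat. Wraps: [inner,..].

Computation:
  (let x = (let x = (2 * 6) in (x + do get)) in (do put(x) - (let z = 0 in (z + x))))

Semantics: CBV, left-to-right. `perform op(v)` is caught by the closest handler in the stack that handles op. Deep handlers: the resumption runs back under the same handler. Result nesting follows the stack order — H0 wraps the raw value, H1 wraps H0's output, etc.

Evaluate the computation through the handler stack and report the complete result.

Answer: [((-13, ()), 13)]

Working:
get @ H2 ⇒ 1
put(13) @ H2 ⇒ s:=13
H0 returns -13
H1 returns (-13, ())
H2 returns ((-13, ()), 13)
H3 returns [((-13, ()), 13)]
= [((-13, ()), 13)]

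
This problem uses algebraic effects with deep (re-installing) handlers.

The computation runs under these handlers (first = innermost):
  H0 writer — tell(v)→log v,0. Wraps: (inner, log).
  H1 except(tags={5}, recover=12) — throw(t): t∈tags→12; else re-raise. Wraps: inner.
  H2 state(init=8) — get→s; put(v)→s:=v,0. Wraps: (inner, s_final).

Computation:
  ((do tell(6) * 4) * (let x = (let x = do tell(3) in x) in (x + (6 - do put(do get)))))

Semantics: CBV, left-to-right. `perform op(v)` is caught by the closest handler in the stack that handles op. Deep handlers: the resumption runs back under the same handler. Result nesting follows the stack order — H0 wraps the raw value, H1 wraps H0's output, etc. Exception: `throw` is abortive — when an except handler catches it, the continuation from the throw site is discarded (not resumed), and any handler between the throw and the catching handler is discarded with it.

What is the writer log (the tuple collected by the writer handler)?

Answer: (6, 3)

Working:
tell(6) @ H0 ⇒ log+=6
tell(3) @ H0 ⇒ log+=3
get @ H2 ⇒ 8
put(8) @ H2 ⇒ s:=8
H0 returns (0, (6, 3))
H1 returns (0, (6, 3))
H2 returns ((0, (6, 3)), 8)
= ((0, (6, 3)), 8)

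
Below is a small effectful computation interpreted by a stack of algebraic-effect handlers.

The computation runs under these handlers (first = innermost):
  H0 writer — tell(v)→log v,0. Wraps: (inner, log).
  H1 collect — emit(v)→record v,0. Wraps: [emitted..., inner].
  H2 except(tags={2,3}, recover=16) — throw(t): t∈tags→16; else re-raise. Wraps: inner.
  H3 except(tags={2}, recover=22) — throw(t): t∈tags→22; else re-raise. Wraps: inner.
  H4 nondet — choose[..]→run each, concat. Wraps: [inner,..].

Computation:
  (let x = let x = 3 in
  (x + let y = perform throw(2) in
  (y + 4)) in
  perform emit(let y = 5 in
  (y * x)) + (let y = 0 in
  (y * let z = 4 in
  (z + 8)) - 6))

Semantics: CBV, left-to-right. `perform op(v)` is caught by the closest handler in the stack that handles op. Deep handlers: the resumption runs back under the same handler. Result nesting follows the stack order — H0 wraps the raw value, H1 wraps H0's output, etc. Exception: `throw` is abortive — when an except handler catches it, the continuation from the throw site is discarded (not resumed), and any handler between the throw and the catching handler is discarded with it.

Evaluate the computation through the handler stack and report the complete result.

Answer: [16]

Step-by-step:
throw(2) @ H2 caught ⇒ 16
H3 returns 16
H4 returns [16]
= [16]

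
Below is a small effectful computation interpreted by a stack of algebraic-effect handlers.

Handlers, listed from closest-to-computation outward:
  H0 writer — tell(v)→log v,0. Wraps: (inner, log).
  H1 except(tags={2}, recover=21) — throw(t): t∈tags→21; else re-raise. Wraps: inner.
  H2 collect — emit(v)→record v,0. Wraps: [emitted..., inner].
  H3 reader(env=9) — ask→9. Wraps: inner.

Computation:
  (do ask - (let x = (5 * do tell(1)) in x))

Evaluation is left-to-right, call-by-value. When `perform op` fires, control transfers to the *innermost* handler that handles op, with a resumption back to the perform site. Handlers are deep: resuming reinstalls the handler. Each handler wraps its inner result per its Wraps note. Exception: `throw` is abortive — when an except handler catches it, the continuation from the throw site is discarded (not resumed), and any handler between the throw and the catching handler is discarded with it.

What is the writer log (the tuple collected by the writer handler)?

Answer: (1)

Step-by-step:
ask @ H3 ⇒ 9
tell(1) @ H0 ⇒ log+=1
H0 returns (9, (1))
H1 returns (9, (1))
H2 returns [(9, (1))]
H3 returns [(9, (1))]
= [(9, (1))]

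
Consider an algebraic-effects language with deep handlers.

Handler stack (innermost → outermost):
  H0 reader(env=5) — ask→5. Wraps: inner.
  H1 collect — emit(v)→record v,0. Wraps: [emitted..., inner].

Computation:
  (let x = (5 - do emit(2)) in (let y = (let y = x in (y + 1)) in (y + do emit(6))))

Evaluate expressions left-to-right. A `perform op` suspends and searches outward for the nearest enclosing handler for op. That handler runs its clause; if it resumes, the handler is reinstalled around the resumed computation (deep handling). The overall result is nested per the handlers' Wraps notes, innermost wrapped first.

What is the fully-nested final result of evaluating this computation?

Answer: [2, 6, 6]

Step-by-step:
emit(2) @ H1 ⇒ out+=2
emit(6) @ H1 ⇒ out+=6
H0 returns 6
H1 returns [2, 6, 6]
= [2, 6, 6]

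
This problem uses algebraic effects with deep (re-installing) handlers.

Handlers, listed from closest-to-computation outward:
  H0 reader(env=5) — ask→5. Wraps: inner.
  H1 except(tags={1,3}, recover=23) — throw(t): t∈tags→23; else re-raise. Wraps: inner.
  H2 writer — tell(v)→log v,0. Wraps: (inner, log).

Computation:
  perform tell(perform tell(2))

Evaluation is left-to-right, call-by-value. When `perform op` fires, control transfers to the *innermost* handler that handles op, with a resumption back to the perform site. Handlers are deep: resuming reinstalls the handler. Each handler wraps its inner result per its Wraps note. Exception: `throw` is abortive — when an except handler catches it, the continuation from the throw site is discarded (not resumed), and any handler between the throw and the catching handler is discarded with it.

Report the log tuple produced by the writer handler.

Working:
tell(2) @ H2 ⇒ log+=2
tell(0) @ H2 ⇒ log+=0
H0 returns 0
H1 returns 0
H2 returns (0, (2, 0))
= (0, (2, 0))

Answer: (2, 0)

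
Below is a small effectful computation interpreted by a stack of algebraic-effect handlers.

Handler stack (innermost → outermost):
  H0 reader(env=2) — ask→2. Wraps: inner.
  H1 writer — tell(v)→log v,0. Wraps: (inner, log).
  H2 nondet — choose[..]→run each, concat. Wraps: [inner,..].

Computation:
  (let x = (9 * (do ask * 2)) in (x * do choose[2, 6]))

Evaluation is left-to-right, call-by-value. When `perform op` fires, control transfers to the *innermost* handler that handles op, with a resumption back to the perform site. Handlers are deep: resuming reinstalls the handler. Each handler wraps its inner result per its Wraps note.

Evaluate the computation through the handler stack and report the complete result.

Evaluation trace:
ask @ H0 ⇒ 2
choose[2, 6] @ H2
  branch[0] choose=2:
    H0 returns 72
    H1 returns (72, ())
    H2 returns [(72, ())]
  branch[1] choose=6:
    H0 returns 216
    H1 returns (216, ())
    H2 returns [(216, ())]
= [(72, ()), (216, ())]

Answer: [(72, ()), (216, ())]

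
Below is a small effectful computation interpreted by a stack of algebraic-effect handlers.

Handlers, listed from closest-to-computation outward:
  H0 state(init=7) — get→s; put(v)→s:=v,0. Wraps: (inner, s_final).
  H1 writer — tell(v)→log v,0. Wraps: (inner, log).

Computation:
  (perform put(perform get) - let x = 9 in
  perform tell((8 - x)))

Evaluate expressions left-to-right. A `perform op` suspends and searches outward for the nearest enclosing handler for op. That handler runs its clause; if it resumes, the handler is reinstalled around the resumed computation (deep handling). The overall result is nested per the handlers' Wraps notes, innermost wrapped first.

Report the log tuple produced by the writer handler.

Answer: (-1)

Step-by-step:
get @ H0 ⇒ 7
put(7) @ H0 ⇒ s:=7
tell(-1) @ H1 ⇒ log+=-1
H0 returns (0, 7)
H1 returns ((0, 7), (-1))
= ((0, 7), (-1))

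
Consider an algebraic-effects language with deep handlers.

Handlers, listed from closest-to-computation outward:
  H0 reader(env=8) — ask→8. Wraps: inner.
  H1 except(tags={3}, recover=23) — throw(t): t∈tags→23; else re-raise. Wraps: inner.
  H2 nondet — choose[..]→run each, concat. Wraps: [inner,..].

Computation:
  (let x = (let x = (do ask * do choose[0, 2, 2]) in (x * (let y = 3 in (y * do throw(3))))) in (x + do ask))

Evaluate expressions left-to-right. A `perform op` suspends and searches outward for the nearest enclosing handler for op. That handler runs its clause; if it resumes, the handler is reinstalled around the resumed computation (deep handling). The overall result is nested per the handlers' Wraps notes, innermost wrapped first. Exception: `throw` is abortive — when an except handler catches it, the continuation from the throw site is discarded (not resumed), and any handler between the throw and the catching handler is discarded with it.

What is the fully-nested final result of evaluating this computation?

Answer: [23, 23, 23]

Step-by-step:
ask @ H0 ⇒ 8
choose[0, 2, 2] @ H2
  branch[0] choose=0:
    throw(3) @ H1 caught ⇒ 23
    H2 returns [23]
  branch[1] choose=2:
    throw(3) @ H1 caught ⇒ 23
    H2 returns [23]
  branch[2] choose=2:
    throw(3) @ H1 caught ⇒ 23
    H2 returns [23]
= [23, 23, 23]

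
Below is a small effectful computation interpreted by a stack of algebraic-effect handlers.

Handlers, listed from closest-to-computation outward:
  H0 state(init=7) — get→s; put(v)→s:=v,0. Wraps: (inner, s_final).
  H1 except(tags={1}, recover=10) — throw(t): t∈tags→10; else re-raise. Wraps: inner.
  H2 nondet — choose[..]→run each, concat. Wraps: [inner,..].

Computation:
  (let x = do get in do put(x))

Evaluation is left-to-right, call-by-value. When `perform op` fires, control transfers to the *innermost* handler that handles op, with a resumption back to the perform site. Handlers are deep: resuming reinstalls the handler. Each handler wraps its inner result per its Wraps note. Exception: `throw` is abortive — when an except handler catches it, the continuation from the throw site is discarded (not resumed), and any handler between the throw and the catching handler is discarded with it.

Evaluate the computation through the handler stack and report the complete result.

Step-by-step:
get @ H0 ⇒ 7
put(7) @ H0 ⇒ s:=7
H0 returns (0, 7)
H1 returns (0, 7)
H2 returns [(0, 7)]
= [(0, 7)]

Answer: [(0, 7)]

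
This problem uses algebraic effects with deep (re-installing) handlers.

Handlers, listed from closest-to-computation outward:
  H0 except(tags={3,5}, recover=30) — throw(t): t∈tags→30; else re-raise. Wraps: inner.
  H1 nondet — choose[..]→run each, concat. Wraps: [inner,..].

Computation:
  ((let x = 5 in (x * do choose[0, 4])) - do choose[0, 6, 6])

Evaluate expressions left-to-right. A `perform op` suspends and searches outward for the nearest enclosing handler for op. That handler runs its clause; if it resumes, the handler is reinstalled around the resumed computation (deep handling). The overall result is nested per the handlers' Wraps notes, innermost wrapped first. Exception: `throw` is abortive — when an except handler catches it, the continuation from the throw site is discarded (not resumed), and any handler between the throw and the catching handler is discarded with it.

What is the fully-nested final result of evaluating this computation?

Answer: [0, -6, -6, 20, 14, 14]

Working:
choose[0, 4] @ H1
  branch[0] choose=0:
    choose[0, 6, 6] @ H1
      branch[0] choose=0:
        H0 returns 0
        H1 returns [0]
      branch[1] choose=6:
        H0 returns -6
        H1 returns [-6]
      branch[2] choose=6:
        H0 returns -6
        H1 returns [-6]
  branch[1] choose=4:
    choose[0, 6, 6] @ H1
      branch[0] choose=0:
        H0 returns 20
        H1 returns [20]
      branch[1] choose=6:
        H0 returns 14
        H1 returns [14]
      branch[2] choose=6:
        H0 returns 14
        H1 returns [14]
= [0, -6, -6, 20, 14, 14]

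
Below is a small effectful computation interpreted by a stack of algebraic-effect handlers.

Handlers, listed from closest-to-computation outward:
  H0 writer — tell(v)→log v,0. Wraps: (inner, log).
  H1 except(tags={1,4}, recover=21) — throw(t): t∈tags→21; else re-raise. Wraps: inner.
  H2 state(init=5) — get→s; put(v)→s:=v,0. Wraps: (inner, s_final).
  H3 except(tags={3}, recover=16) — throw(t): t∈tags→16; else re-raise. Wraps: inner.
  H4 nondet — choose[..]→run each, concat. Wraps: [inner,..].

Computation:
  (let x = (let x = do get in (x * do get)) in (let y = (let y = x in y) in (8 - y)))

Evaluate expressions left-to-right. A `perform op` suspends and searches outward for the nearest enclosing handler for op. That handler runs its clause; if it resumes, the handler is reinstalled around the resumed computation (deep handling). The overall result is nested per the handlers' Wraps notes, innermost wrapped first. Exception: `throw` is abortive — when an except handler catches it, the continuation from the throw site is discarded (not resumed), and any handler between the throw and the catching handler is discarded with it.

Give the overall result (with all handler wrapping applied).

Working:
get @ H2 ⇒ 5
get @ H2 ⇒ 5
H0 returns (-17, ())
H1 returns (-17, ())
H2 returns ((-17, ()), 5)
H3 returns ((-17, ()), 5)
H4 returns [((-17, ()), 5)]
= [((-17, ()), 5)]

Answer: [((-17, ()), 5)]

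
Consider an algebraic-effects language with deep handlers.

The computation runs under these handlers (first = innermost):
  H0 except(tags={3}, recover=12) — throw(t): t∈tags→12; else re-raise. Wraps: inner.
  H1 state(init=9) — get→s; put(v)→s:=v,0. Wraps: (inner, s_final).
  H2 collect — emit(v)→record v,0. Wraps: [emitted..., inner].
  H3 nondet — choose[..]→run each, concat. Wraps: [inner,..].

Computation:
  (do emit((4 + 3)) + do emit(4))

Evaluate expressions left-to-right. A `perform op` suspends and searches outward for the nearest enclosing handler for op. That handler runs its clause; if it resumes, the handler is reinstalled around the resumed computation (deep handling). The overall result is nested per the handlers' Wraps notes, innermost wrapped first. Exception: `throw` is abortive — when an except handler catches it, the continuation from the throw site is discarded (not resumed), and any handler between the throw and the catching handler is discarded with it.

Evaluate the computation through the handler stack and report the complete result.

Answer: [[7, 4, (0, 9)]]

Step-by-step:
emit(7) @ H2 ⇒ out+=7
emit(4) @ H2 ⇒ out+=4
H0 returns 0
H1 returns (0, 9)
H2 returns [7, 4, (0, 9)]
H3 returns [[7, 4, (0, 9)]]
= [[7, 4, (0, 9)]]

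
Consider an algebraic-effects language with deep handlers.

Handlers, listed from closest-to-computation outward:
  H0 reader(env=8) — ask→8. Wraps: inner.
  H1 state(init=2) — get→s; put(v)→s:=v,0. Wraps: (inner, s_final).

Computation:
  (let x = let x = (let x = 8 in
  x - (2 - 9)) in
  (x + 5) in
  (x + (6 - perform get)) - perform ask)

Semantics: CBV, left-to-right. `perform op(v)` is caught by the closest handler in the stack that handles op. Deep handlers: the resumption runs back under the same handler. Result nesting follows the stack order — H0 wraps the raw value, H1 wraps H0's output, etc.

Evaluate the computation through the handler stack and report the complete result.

Answer: (16, 2)

Working:
get @ H1 ⇒ 2
ask @ H0 ⇒ 8
H0 returns 16
H1 returns (16, 2)
= (16, 2)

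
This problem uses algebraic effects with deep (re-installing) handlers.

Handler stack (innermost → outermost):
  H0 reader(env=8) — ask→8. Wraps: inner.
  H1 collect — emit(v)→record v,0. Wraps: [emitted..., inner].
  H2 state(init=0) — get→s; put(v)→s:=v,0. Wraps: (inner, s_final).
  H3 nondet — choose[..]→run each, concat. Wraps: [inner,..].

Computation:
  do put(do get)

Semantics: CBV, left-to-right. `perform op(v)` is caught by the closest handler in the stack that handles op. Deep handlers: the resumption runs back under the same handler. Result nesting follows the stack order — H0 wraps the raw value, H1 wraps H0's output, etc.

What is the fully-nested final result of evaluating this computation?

Answer: [([0], 0)]

Evaluation trace:
get @ H2 ⇒ 0
put(0) @ H2 ⇒ s:=0
H0 returns 0
H1 returns [0]
H2 returns ([0], 0)
H3 returns [([0], 0)]
= [([0], 0)]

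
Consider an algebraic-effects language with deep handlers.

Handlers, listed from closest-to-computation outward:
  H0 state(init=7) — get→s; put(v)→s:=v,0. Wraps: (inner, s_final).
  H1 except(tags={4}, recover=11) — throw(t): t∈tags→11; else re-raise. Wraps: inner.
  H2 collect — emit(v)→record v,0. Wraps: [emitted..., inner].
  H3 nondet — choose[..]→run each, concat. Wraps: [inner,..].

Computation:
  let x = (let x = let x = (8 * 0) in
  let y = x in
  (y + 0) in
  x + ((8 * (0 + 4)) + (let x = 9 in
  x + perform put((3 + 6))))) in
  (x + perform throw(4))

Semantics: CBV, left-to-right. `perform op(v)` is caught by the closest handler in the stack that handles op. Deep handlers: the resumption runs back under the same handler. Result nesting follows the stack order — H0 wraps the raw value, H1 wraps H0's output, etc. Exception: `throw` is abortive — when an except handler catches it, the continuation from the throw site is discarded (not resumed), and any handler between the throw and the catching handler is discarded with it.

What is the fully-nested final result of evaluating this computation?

Working:
put(9) @ H0 ⇒ s:=9
throw(4) @ H1 caught ⇒ 11
H2 returns [11]
H3 returns [[11]]
= [[11]]

Answer: [[11]]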